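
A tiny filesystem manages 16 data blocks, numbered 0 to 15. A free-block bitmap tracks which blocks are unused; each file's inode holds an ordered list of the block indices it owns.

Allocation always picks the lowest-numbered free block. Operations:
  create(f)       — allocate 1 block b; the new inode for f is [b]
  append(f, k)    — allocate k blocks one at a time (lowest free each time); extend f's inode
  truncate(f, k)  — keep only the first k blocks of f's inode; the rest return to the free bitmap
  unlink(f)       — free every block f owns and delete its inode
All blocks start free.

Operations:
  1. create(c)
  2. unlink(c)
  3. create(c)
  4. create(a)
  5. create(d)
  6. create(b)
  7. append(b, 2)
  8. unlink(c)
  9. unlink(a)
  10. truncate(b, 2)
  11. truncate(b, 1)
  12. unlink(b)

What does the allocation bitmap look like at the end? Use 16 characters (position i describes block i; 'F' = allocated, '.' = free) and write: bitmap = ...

bitmap = ..F.............

create(c): bitmap=F............... | c=[0]
unlink(c): bitmap=................ | 
create(c): bitmap=F............... | c=[0]
create(a): bitmap=FF.............. | a=[1] c=[0]
create(d): bitmap=FFF............. | a=[1] c=[0] d=[2]
create(b): bitmap=FFFF............ | a=[1] b=[3] c=[0] d=[2]
append(b, 2): bitmap=FFFFFF.......... | a=[1] b=[3, 4, 5] c=[0] d=[2]
unlink(c): bitmap=.FFFFF.......... | a=[1] b=[3, 4, 5] d=[2]
unlink(a): bitmap=..FFFF.......... | b=[3, 4, 5] d=[2]
truncate(b, 2): bitmap=..FFF........... | b=[3, 4] d=[2]
truncate(b, 1): bitmap=..FF............ | b=[3] d=[2]
unlink(b): bitmap=..F............. | d=[2]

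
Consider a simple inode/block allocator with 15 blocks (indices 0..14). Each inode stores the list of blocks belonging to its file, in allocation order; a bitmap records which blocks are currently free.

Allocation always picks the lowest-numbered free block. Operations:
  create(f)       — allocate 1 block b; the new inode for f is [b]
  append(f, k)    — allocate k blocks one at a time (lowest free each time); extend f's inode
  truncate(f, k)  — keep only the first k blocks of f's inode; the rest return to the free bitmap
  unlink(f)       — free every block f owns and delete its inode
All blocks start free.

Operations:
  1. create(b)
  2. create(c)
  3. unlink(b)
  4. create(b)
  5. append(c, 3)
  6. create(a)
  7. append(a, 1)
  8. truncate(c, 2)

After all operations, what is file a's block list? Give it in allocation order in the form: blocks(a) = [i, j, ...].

blocks(a) = [5, 6]

[1] create(b) — b=0 (map F..............)
[2] create(c) — b=0 c=1 (map FF.............)
[3] unlink(b) — c=1 (map .F.............)
[4] create(b) — b=0 c=1 (map FF.............)
[5] append(c, 3) — b=0 c=1,2,3,4 (map FFFFF..........)
[6] create(a) — a=5 b=0 c=1,2,3,4 (map FFFFFF.........)
[7] append(a, 1) — a=5,6 b=0 c=1,2,3,4 (map FFFFFFF........)
[8] truncate(c, 2) — a=5,6 b=0 c=1,2 (map FFF..FF........)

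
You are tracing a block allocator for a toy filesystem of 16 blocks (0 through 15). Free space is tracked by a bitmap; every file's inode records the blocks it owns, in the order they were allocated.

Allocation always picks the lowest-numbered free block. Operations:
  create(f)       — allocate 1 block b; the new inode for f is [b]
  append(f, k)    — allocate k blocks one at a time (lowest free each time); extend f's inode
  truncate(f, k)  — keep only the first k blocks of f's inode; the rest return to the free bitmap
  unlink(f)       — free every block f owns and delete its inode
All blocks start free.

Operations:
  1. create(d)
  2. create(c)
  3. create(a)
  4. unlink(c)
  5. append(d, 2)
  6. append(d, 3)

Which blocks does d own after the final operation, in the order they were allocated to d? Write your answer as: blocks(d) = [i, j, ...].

[1] create(d) — d=0 (map F...............)
[2] create(c) — c=1 d=0 (map FF..............)
[3] create(a) — a=2 c=1 d=0 (map FFF.............)
[4] unlink(c) — a=2 d=0 (map F.F.............)
[5] append(d, 2) — a=2 d=0,1,3 (map FFFF............)
[6] append(d, 3) — a=2 d=0,1,3,4,5,6 (map FFFFFFF.........)

blocks(d) = [0, 1, 3, 4, 5, 6]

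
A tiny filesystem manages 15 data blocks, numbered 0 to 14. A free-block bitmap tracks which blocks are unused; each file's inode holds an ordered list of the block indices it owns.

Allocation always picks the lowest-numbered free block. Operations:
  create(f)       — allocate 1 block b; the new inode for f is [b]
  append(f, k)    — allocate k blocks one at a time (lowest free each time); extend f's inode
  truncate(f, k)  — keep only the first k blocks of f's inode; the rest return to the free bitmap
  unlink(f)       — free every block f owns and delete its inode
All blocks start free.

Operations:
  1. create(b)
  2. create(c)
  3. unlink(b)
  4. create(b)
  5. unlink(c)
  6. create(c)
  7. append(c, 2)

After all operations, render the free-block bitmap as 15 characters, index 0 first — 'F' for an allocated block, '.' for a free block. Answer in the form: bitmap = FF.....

bitmap = FFFF...........

after create(b) → b:[0]  free=[F..............]
after create(c) → b:[0], c:[1]  free=[FF.............]
after unlink(b) → c:[1]  free=[.F.............]
after create(b) → b:[0], c:[1]  free=[FF.............]
after unlink(c) → b:[0]  free=[F..............]
after create(c) → b:[0], c:[1]  free=[FF.............]
after append(c, 2) → b:[0], c:[1, 2, 3]  free=[FFFF...........]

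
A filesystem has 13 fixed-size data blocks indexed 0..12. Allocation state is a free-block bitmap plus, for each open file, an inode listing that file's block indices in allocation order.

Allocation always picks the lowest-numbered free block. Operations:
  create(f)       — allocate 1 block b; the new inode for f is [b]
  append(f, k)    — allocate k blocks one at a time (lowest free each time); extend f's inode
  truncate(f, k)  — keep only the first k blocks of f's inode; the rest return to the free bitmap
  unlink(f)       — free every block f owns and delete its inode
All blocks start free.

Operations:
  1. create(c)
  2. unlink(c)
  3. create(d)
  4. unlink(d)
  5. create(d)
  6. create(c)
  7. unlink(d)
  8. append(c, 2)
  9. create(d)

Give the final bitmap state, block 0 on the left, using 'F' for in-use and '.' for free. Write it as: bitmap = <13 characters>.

[1] create(c) — c=0 (map F............)
[2] unlink(c) —  (map .............)
[3] create(d) — d=0 (map F............)
[4] unlink(d) —  (map .............)
[5] create(d) — d=0 (map F............)
[6] create(c) — c=1 d=0 (map FF...........)
[7] unlink(d) — c=1 (map .F...........)
[8] append(c, 2) — c=1,0,2 (map FFF..........)
[9] create(d) — c=1,0,2 d=3 (map FFFF.........)

bitmap = FFFF.........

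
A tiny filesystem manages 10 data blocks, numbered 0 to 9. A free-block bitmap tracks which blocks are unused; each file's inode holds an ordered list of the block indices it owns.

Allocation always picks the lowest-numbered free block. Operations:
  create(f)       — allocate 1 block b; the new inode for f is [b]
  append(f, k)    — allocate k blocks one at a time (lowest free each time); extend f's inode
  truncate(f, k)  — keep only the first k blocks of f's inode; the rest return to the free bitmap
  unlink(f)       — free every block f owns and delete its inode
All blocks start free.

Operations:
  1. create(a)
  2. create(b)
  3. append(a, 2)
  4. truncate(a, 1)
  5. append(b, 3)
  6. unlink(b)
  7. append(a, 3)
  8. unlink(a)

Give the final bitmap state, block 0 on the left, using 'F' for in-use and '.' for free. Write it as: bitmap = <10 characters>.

after create(a) → a:[0]  free=[F.........]
after create(b) → a:[0], b:[1]  free=[FF........]
after append(a, 2) → a:[0, 2, 3], b:[1]  free=[FFFF......]
after truncate(a, 1) → a:[0], b:[1]  free=[FF........]
after append(b, 3) → a:[0], b:[1, 2, 3, 4]  free=[FFFFF.....]
after unlink(b) → a:[0]  free=[F.........]
after append(a, 3) → a:[0, 1, 2, 3]  free=[FFFF......]
after unlink(a) →   free=[..........]

bitmap = ..........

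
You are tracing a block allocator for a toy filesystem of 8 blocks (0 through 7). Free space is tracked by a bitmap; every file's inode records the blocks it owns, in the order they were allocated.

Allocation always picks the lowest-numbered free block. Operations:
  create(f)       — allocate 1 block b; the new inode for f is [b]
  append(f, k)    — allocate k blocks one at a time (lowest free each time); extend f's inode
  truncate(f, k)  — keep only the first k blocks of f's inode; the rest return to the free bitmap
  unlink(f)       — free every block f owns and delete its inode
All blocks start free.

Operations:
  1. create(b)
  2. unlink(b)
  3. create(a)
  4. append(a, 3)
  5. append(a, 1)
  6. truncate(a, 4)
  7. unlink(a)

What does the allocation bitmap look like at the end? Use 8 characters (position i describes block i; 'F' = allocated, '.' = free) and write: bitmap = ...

bitmap = ........

after create(b) → b:[0]  free=[F.......]
after unlink(b) →   free=[........]
after create(a) → a:[0]  free=[F.......]
after append(a, 3) → a:[0, 1, 2, 3]  free=[FFFF....]
after append(a, 1) → a:[0, 1, 2, 3, 4]  free=[FFFFF...]
after truncate(a, 4) → a:[0, 1, 2, 3]  free=[FFFF....]
after unlink(a) →   free=[........]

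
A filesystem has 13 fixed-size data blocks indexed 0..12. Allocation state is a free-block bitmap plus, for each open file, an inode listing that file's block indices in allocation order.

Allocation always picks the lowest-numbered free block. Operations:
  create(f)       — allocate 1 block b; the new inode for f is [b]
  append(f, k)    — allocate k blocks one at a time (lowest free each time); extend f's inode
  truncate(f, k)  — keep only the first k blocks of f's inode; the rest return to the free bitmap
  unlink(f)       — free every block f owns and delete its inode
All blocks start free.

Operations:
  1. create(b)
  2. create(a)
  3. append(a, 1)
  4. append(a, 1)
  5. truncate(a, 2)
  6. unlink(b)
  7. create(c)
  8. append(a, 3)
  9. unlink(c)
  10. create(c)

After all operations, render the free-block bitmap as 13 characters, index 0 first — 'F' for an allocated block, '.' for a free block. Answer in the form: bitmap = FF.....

bitmap = FFFFFF.......

create(b): bitmap=F............ | b=[0]
create(a): bitmap=FF........... | a=[1] b=[0]
append(a, 1): bitmap=FFF.......... | a=[1, 2] b=[0]
append(a, 1): bitmap=FFFF......... | a=[1, 2, 3] b=[0]
truncate(a, 2): bitmap=FFF.......... | a=[1, 2] b=[0]
unlink(b): bitmap=.FF.......... | a=[1, 2]
create(c): bitmap=FFF.......... | a=[1, 2] c=[0]
append(a, 3): bitmap=FFFFFF....... | a=[1, 2, 3, 4, 5] c=[0]
unlink(c): bitmap=.FFFFF....... | a=[1, 2, 3, 4, 5]
create(c): bitmap=FFFFFF....... | a=[1, 2, 3, 4, 5] c=[0]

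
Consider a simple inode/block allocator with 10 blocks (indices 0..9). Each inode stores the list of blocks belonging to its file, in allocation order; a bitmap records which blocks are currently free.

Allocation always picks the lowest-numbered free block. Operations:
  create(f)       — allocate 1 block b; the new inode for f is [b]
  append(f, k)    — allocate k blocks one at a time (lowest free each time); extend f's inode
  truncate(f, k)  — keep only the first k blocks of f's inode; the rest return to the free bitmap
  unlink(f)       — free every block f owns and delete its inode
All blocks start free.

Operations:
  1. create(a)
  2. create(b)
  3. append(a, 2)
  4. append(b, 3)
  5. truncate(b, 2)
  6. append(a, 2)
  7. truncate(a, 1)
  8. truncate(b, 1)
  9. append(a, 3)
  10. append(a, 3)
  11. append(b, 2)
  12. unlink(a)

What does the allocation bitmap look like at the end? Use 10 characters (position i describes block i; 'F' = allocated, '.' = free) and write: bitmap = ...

bitmap = .F......FF

after create(a) → a:[0]  free=[F.........]
after create(b) → a:[0], b:[1]  free=[FF........]
after append(a, 2) → a:[0, 2, 3], b:[1]  free=[FFFF......]
after append(b, 3) → a:[0, 2, 3], b:[1, 4, 5, 6]  free=[FFFFFFF...]
after truncate(b, 2) → a:[0, 2, 3], b:[1, 4]  free=[FFFFF.....]
after append(a, 2) → a:[0, 2, 3, 5, 6], b:[1, 4]  free=[FFFFFFF...]
after truncate(a, 1) → a:[0], b:[1, 4]  free=[FF..F.....]
after truncate(b, 1) → a:[0], b:[1]  free=[FF........]
after append(a, 3) → a:[0, 2, 3, 4], b:[1]  free=[FFFFF.....]
after append(a, 3) → a:[0, 2, 3, 4, 5, 6, 7], b:[1]  free=[FFFFFFFF..]
after append(b, 2) → a:[0, 2, 3, 4, 5, 6, 7], b:[1, 8, 9]  free=[FFFFFFFFFF]
after unlink(a) → b:[1, 8, 9]  free=[.F......FF]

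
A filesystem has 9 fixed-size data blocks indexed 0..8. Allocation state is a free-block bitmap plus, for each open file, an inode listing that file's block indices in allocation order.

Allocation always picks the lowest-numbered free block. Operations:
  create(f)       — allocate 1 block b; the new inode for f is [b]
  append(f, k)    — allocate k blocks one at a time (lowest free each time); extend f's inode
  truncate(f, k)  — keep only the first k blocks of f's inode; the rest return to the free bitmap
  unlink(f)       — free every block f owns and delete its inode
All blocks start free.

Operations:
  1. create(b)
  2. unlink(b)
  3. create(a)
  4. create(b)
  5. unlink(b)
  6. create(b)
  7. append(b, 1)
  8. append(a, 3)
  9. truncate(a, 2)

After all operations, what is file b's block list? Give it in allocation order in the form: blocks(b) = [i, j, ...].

blocks(b) = [1, 2]

after create(b) → b:[0]  free=[F........]
after unlink(b) →   free=[.........]
after create(a) → a:[0]  free=[F........]
after create(b) → a:[0], b:[1]  free=[FF.......]
after unlink(b) → a:[0]  free=[F........]
after create(b) → a:[0], b:[1]  free=[FF.......]
after append(b, 1) → a:[0], b:[1, 2]  free=[FFF......]
after append(a, 3) → a:[0, 3, 4, 5], b:[1, 2]  free=[FFFFFF...]
after truncate(a, 2) → a:[0, 3], b:[1, 2]  free=[FFFF.....]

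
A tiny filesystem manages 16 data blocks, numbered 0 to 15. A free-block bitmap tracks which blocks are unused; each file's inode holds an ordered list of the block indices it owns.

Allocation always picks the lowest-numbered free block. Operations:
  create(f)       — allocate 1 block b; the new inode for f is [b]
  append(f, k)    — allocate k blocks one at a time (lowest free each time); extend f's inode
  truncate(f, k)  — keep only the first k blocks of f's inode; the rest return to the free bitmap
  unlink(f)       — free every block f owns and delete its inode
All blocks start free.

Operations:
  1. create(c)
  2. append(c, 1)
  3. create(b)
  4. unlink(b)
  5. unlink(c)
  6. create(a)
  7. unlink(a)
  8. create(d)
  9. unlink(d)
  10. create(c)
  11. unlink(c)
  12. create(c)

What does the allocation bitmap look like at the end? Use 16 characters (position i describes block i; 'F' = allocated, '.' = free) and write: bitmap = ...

bitmap = F...............

create(c): bitmap=F............... | c=[0]
append(c, 1): bitmap=FF.............. | c=[0, 1]
create(b): bitmap=FFF............. | b=[2] c=[0, 1]
unlink(b): bitmap=FF.............. | c=[0, 1]
unlink(c): bitmap=................ | 
create(a): bitmap=F............... | a=[0]
unlink(a): bitmap=................ | 
create(d): bitmap=F............... | d=[0]
unlink(d): bitmap=................ | 
create(c): bitmap=F............... | c=[0]
unlink(c): bitmap=................ | 
create(c): bitmap=F............... | c=[0]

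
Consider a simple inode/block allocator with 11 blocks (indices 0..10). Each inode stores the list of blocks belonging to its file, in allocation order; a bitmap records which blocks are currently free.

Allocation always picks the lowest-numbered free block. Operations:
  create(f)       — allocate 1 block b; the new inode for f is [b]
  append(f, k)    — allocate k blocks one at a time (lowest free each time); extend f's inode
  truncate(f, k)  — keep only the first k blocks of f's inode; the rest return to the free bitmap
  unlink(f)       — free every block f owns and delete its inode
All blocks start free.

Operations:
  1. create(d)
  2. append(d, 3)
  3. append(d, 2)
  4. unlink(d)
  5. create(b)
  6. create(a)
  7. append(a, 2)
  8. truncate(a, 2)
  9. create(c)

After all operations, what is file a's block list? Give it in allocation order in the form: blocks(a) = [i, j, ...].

  1. create(d)  ⇒  F..........  {d→[0]}
  2. append(d, 3)  ⇒  FFFF.......  {d→[0, 1, 2, 3]}
  3. append(d, 2)  ⇒  FFFFFF.....  {d→[0, 1, 2, 3, 4, 5]}
  4. unlink(d)  ⇒  ...........  {}
  5. create(b)  ⇒  F..........  {b→[0]}
  6. create(a)  ⇒  FF.........  {a→[1]; b→[0]}
  7. append(a, 2)  ⇒  FFFF.......  {a→[1, 2, 3]; b→[0]}
  8. truncate(a, 2)  ⇒  FFF........  {a→[1, 2]; b→[0]}
  9. create(c)  ⇒  FFFF.......  {a→[1, 2]; b→[0]; c→[3]}

blocks(a) = [1, 2]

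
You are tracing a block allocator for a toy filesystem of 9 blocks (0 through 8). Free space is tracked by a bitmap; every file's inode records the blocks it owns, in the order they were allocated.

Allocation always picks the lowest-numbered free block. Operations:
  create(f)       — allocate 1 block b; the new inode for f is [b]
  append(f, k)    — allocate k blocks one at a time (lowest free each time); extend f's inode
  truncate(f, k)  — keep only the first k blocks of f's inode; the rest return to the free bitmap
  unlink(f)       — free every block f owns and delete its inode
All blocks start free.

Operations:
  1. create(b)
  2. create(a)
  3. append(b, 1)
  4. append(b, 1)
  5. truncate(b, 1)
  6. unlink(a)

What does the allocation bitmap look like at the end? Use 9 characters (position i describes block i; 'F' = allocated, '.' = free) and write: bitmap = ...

bitmap = F........

after create(b) → b:[0]  free=[F........]
after create(a) → a:[1], b:[0]  free=[FF.......]
after append(b, 1) → a:[1], b:[0, 2]  free=[FFF......]
after append(b, 1) → a:[1], b:[0, 2, 3]  free=[FFFF.....]
after truncate(b, 1) → a:[1], b:[0]  free=[FF.......]
after unlink(a) → b:[0]  free=[F........]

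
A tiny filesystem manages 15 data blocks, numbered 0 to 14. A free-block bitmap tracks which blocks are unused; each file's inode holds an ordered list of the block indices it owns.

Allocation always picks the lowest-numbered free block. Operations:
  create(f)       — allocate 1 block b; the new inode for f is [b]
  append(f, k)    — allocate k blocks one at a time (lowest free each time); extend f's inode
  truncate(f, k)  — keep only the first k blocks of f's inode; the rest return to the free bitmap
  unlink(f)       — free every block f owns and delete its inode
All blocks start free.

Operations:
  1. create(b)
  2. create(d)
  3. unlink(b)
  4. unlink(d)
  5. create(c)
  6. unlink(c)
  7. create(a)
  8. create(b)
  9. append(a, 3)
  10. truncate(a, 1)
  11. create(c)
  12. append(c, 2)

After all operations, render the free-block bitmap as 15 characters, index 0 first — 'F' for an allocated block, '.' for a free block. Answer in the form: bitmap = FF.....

bitmap = FFFFF..........

  1. create(b)  ⇒  F..............  {b→[0]}
  2. create(d)  ⇒  FF.............  {b→[0]; d→[1]}
  3. unlink(b)  ⇒  .F.............  {d→[1]}
  4. unlink(d)  ⇒  ...............  {}
  5. create(c)  ⇒  F..............  {c→[0]}
  6. unlink(c)  ⇒  ...............  {}
  7. create(a)  ⇒  F..............  {a→[0]}
  8. create(b)  ⇒  FF.............  {a→[0]; b→[1]}
  9. append(a, 3)  ⇒  FFFFF..........  {a→[0, 2, 3, 4]; b→[1]}
  10. truncate(a, 1)  ⇒  FF.............  {a→[0]; b→[1]}
  11. create(c)  ⇒  FFF............  {a→[0]; b→[1]; c→[2]}
  12. append(c, 2)  ⇒  FFFFF..........  {a→[0]; b→[1]; c→[2, 3, 4]}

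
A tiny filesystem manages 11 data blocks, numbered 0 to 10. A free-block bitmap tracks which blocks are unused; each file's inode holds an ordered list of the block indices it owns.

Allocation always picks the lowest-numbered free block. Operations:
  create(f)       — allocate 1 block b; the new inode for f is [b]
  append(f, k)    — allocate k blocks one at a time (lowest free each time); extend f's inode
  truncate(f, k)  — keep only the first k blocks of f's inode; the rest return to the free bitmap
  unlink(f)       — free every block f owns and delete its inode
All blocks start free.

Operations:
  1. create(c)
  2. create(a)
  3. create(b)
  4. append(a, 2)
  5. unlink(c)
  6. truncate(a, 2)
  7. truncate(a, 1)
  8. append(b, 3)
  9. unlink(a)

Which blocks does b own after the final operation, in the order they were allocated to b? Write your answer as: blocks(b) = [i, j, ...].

blocks(b) = [2, 0, 3, 4]

[1] create(c) — c=0 (map F..........)
[2] create(a) — a=1 c=0 (map FF.........)
[3] create(b) — a=1 b=2 c=0 (map FFF........)
[4] append(a, 2) — a=1,3,4 b=2 c=0 (map FFFFF......)
[5] unlink(c) — a=1,3,4 b=2 (map .FFFF......)
[6] truncate(a, 2) — a=1,3 b=2 (map .FFF.......)
[7] truncate(a, 1) — a=1 b=2 (map .FF........)
[8] append(b, 3) — a=1 b=2,0,3,4 (map FFFFF......)
[9] unlink(a) — b=2,0,3,4 (map F.FFF......)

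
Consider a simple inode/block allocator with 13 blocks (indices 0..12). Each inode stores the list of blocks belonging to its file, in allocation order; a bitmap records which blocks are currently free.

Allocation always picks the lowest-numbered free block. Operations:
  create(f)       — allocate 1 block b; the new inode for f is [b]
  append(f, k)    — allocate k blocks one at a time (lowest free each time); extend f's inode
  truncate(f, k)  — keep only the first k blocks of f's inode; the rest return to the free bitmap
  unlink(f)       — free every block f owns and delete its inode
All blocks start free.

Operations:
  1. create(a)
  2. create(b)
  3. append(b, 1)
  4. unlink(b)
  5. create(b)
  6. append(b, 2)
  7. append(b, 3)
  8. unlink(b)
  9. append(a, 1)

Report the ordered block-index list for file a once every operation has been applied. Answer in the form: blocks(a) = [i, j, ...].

[1] create(a) — a=0 (map F............)
[2] create(b) — a=0 b=1 (map FF...........)
[3] append(b, 1) — a=0 b=1,2 (map FFF..........)
[4] unlink(b) — a=0 (map F............)
[5] create(b) — a=0 b=1 (map FF...........)
[6] append(b, 2) — a=0 b=1,2,3 (map FFFF.........)
[7] append(b, 3) — a=0 b=1,2,3,4,5,6 (map FFFFFFF......)
[8] unlink(b) — a=0 (map F............)
[9] append(a, 1) — a=0,1 (map FF...........)

blocks(a) = [0, 1]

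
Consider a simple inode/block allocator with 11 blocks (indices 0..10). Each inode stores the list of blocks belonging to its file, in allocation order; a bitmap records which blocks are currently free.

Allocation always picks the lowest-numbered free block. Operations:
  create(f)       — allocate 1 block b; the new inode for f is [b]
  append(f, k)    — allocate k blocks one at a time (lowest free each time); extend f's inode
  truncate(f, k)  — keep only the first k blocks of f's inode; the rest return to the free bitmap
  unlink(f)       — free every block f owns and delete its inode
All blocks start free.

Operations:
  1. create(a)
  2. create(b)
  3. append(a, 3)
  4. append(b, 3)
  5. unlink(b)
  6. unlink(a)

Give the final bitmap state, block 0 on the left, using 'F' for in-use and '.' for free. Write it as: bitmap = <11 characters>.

create(a): bitmap=F.......... | a=[0]
create(b): bitmap=FF......... | a=[0] b=[1]
append(a, 3): bitmap=FFFFF...... | a=[0, 2, 3, 4] b=[1]
append(b, 3): bitmap=FFFFFFFF... | a=[0, 2, 3, 4] b=[1, 5, 6, 7]
unlink(b): bitmap=F.FFF...... | a=[0, 2, 3, 4]
unlink(a): bitmap=........... | 

bitmap = ...........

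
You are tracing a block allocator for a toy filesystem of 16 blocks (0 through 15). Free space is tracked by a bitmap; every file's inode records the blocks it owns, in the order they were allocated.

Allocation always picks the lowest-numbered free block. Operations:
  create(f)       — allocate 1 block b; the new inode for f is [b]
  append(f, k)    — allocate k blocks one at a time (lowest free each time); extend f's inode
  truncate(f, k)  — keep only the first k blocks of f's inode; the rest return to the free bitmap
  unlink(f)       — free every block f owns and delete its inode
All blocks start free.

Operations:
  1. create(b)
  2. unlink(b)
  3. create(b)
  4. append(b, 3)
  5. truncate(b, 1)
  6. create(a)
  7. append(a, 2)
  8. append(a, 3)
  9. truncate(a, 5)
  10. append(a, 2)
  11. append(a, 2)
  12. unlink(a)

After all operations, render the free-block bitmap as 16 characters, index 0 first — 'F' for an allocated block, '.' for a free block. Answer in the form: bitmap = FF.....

[1] create(b) — b=0 (map F...............)
[2] unlink(b) —  (map ................)
[3] create(b) — b=0 (map F...............)
[4] append(b, 3) — b=0,1,2,3 (map FFFF............)
[5] truncate(b, 1) — b=0 (map F...............)
[6] create(a) — a=1 b=0 (map FF..............)
[7] append(a, 2) — a=1,2,3 b=0 (map FFFF............)
[8] append(a, 3) — a=1,2,3,4,5,6 b=0 (map FFFFFFF.........)
[9] truncate(a, 5) — a=1,2,3,4,5 b=0 (map FFFFFF..........)
[10] append(a, 2) — a=1,2,3,4,5,6,7 b=0 (map FFFFFFFF........)
[11] append(a, 2) — a=1,2,3,4,5,6,7,8,9 b=0 (map FFFFFFFFFF......)
[12] unlink(a) — b=0 (map F...............)

bitmap = F...............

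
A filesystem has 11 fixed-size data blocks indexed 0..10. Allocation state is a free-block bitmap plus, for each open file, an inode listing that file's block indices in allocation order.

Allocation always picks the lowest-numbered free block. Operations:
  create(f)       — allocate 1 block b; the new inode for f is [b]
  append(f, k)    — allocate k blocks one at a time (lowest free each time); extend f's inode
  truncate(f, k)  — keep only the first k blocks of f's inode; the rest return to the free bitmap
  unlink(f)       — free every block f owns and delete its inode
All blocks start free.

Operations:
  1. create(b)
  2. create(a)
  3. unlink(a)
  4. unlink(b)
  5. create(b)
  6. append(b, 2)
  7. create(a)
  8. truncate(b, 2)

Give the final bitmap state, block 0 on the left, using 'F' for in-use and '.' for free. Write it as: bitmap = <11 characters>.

bitmap = FF.F.......

after create(b) → b:[0]  free=[F..........]
after create(a) → a:[1], b:[0]  free=[FF.........]
after unlink(a) → b:[0]  free=[F..........]
after unlink(b) →   free=[...........]
after create(b) → b:[0]  free=[F..........]
after append(b, 2) → b:[0, 1, 2]  free=[FFF........]
after create(a) → a:[3], b:[0, 1, 2]  free=[FFFF.......]
after truncate(b, 2) → a:[3], b:[0, 1]  free=[FF.F.......]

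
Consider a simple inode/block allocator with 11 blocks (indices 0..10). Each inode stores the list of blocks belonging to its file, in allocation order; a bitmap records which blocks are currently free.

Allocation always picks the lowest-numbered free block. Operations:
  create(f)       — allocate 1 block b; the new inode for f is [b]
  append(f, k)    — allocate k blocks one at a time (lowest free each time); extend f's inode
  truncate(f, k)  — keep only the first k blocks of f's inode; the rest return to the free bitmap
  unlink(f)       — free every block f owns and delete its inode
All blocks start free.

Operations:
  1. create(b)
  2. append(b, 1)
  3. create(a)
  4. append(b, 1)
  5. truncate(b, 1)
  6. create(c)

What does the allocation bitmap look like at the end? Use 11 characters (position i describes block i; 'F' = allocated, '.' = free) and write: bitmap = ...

[1] create(b) — b=0 (map F..........)
[2] append(b, 1) — b=0,1 (map FF.........)
[3] create(a) — a=2 b=0,1 (map FFF........)
[4] append(b, 1) — a=2 b=0,1,3 (map FFFF.......)
[5] truncate(b, 1) — a=2 b=0 (map F.F........)
[6] create(c) — a=2 b=0 c=1 (map FFF........)

bitmap = FFF........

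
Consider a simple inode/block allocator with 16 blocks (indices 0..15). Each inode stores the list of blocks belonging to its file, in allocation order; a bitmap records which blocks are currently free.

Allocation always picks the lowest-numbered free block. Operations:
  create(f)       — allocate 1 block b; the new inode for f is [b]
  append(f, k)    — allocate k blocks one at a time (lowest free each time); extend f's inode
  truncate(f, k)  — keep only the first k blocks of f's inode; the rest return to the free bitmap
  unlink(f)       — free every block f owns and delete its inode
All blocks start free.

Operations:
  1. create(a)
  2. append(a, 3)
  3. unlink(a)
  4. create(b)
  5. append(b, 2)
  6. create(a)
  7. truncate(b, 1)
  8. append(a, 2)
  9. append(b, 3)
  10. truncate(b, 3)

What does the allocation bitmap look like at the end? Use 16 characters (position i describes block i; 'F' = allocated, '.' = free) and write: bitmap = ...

create(a): bitmap=F............... | a=[0]
append(a, 3): bitmap=FFFF............ | a=[0, 1, 2, 3]
unlink(a): bitmap=................ | 
create(b): bitmap=F............... | b=[0]
append(b, 2): bitmap=FFF............. | b=[0, 1, 2]
create(a): bitmap=FFFF............ | a=[3] b=[0, 1, 2]
truncate(b, 1): bitmap=F..F............ | a=[3] b=[0]
append(a, 2): bitmap=FFFF............ | a=[3, 1, 2] b=[0]
append(b, 3): bitmap=FFFFFFF......... | a=[3, 1, 2] b=[0, 4, 5, 6]
truncate(b, 3): bitmap=FFFFFF.......... | a=[3, 1, 2] b=[0, 4, 5]

bitmap = FFFFFF..........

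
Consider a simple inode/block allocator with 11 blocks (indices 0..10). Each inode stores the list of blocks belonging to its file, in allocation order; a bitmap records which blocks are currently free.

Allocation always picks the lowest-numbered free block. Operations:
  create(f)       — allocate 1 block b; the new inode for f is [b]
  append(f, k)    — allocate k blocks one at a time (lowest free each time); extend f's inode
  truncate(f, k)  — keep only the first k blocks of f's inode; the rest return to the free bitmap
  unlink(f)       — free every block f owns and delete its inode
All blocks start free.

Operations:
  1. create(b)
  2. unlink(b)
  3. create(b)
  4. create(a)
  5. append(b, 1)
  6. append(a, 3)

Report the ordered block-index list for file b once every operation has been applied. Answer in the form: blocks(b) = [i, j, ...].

blocks(b) = [0, 2]

create(b): bitmap=F.......... | b=[0]
unlink(b): bitmap=........... | 
create(b): bitmap=F.......... | b=[0]
create(a): bitmap=FF......... | a=[1] b=[0]
append(b, 1): bitmap=FFF........ | a=[1] b=[0, 2]
append(a, 3): bitmap=FFFFFF..... | a=[1, 3, 4, 5] b=[0, 2]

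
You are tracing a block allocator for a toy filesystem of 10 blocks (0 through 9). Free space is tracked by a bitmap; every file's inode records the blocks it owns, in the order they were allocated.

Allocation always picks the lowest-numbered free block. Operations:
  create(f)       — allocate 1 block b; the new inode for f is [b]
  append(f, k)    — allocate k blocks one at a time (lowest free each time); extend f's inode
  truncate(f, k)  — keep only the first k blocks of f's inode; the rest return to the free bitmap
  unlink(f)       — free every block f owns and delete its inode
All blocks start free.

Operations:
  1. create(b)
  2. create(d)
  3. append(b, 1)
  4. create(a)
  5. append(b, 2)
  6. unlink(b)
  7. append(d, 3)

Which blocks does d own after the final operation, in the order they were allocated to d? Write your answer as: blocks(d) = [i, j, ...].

blocks(d) = [1, 0, 2, 4]

after create(b) → b:[0]  free=[F.........]
after create(d) → b:[0], d:[1]  free=[FF........]
after append(b, 1) → b:[0, 2], d:[1]  free=[FFF.......]
after create(a) → a:[3], b:[0, 2], d:[1]  free=[FFFF......]
after append(b, 2) → a:[3], b:[0, 2, 4, 5], d:[1]  free=[FFFFFF....]
after unlink(b) → a:[3], d:[1]  free=[.F.F......]
after append(d, 3) → a:[3], d:[1, 0, 2, 4]  free=[FFFFF.....]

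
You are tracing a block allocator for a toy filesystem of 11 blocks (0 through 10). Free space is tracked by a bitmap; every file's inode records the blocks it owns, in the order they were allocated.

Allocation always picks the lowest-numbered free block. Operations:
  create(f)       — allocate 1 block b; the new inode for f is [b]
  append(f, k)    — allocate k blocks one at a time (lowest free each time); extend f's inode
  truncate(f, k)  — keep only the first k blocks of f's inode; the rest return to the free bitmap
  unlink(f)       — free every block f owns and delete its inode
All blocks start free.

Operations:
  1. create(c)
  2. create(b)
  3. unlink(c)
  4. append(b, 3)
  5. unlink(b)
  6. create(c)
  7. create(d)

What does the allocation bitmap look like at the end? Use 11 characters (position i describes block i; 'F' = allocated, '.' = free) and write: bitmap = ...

[1] create(c) — c=0 (map F..........)
[2] create(b) — b=1 c=0 (map FF.........)
[3] unlink(c) — b=1 (map .F.........)
[4] append(b, 3) — b=1,0,2,3 (map FFFF.......)
[5] unlink(b) —  (map ...........)
[6] create(c) — c=0 (map F..........)
[7] create(d) — c=0 d=1 (map FF.........)

bitmap = FF.........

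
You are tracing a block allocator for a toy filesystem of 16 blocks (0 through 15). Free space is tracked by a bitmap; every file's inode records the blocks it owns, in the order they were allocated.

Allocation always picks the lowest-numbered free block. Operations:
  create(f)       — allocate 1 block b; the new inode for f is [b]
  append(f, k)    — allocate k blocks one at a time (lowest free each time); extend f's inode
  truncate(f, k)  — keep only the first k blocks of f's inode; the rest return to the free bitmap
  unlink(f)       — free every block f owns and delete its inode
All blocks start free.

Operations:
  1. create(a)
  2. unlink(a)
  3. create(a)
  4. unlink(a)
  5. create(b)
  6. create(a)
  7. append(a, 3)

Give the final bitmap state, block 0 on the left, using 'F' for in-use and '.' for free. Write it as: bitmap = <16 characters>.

bitmap = FFFFF...........

  1. create(a)  ⇒  F...............  {a→[0]}
  2. unlink(a)  ⇒  ................  {}
  3. create(a)  ⇒  F...............  {a→[0]}
  4. unlink(a)  ⇒  ................  {}
  5. create(b)  ⇒  F...............  {b→[0]}
  6. create(a)  ⇒  FF..............  {a→[1]; b→[0]}
  7. append(a, 3)  ⇒  FFFFF...........  {a→[1, 2, 3, 4]; b→[0]}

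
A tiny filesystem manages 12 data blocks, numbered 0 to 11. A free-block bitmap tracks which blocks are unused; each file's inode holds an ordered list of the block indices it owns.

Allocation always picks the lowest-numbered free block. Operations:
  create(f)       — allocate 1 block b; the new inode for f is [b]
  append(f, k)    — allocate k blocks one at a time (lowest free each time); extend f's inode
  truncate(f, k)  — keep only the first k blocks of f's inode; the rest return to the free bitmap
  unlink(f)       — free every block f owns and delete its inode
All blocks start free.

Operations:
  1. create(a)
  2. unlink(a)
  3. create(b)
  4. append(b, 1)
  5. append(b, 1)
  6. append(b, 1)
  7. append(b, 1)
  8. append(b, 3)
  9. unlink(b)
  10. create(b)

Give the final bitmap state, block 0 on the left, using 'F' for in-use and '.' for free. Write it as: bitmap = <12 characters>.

bitmap = F...........

  1. create(a)  ⇒  F...........  {a→[0]}
  2. unlink(a)  ⇒  ............  {}
  3. create(b)  ⇒  F...........  {b→[0]}
  4. append(b, 1)  ⇒  FF..........  {b→[0, 1]}
  5. append(b, 1)  ⇒  FFF.........  {b→[0, 1, 2]}
  6. append(b, 1)  ⇒  FFFF........  {b→[0, 1, 2, 3]}
  7. append(b, 1)  ⇒  FFFFF.......  {b→[0, 1, 2, 3, 4]}
  8. append(b, 3)  ⇒  FFFFFFFF....  {b→[0, 1, 2, 3, 4, 5, 6, 7]}
  9. unlink(b)  ⇒  ............  {}
  10. create(b)  ⇒  F...........  {b→[0]}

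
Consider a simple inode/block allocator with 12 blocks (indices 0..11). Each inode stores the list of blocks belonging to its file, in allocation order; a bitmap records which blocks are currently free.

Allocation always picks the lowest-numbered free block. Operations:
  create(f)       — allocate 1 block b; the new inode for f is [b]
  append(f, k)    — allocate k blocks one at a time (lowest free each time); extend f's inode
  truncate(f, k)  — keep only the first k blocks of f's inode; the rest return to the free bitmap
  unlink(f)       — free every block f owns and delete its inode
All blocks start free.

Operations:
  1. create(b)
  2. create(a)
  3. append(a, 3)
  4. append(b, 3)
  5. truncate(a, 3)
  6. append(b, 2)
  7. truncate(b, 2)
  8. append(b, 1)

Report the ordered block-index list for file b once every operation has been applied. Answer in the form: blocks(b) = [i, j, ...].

  1. create(b)  ⇒  F...........  {b→[0]}
  2. create(a)  ⇒  FF..........  {a→[1]; b→[0]}
  3. append(a, 3)  ⇒  FFFFF.......  {a→[1, 2, 3, 4]; b→[0]}
  4. append(b, 3)  ⇒  FFFFFFFF....  {a→[1, 2, 3, 4]; b→[0, 5, 6, 7]}
  5. truncate(a, 3)  ⇒  FFFF.FFF....  {a→[1, 2, 3]; b→[0, 5, 6, 7]}
  6. append(b, 2)  ⇒  FFFFFFFFF...  {a→[1, 2, 3]; b→[0, 5, 6, 7, 4, 8]}
  7. truncate(b, 2)  ⇒  FFFF.F......  {a→[1, 2, 3]; b→[0, 5]}
  8. append(b, 1)  ⇒  FFFFFF......  {a→[1, 2, 3]; b→[0, 5, 4]}

blocks(b) = [0, 5, 4]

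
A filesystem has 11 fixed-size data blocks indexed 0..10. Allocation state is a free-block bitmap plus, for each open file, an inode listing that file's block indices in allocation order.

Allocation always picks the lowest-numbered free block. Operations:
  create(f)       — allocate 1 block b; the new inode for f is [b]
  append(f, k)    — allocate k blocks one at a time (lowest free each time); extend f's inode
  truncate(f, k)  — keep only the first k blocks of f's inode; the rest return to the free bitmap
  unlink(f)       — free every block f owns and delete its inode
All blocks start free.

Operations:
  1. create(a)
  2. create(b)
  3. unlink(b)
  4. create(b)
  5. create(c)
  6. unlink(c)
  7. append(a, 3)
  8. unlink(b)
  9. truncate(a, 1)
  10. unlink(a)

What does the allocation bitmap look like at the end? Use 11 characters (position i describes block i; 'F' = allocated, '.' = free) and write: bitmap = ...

after create(a) → a:[0]  free=[F..........]
after create(b) → a:[0], b:[1]  free=[FF.........]
after unlink(b) → a:[0]  free=[F..........]
after create(b) → a:[0], b:[1]  free=[FF.........]
after create(c) → a:[0], b:[1], c:[2]  free=[FFF........]
after unlink(c) → a:[0], b:[1]  free=[FF.........]
after append(a, 3) → a:[0, 2, 3, 4], b:[1]  free=[FFFFF......]
after unlink(b) → a:[0, 2, 3, 4]  free=[F.FFF......]
after truncate(a, 1) → a:[0]  free=[F..........]
after unlink(a) →   free=[...........]

bitmap = ...........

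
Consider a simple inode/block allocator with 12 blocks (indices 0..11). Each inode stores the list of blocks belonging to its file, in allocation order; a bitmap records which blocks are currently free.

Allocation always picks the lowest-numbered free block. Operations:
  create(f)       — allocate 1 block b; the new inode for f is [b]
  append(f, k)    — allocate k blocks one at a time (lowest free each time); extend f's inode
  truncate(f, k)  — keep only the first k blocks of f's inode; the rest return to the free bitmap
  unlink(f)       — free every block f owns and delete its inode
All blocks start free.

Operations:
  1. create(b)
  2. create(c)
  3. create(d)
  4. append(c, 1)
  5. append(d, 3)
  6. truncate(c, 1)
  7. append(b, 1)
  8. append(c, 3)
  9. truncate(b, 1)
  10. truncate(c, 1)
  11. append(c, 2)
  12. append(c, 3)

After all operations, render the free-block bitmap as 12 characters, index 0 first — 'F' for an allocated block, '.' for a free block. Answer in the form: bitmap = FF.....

create(b): bitmap=F........... | b=[0]
create(c): bitmap=FF.......... | b=[0] c=[1]
create(d): bitmap=FFF......... | b=[0] c=[1] d=[2]
append(c, 1): bitmap=FFFF........ | b=[0] c=[1, 3] d=[2]
append(d, 3): bitmap=FFFFFFF..... | b=[0] c=[1, 3] d=[2, 4, 5, 6]
truncate(c, 1): bitmap=FFF.FFF..... | b=[0] c=[1] d=[2, 4, 5, 6]
append(b, 1): bitmap=FFFFFFF..... | b=[0, 3] c=[1] d=[2, 4, 5, 6]
append(c, 3): bitmap=FFFFFFFFFF.. | b=[0, 3] c=[1, 7, 8, 9] d=[2, 4, 5, 6]
truncate(b, 1): bitmap=FFF.FFFFFF.. | b=[0] c=[1, 7, 8, 9] d=[2, 4, 5, 6]
truncate(c, 1): bitmap=FFF.FFF..... | b=[0] c=[1] d=[2, 4, 5, 6]
append(c, 2): bitmap=FFFFFFFF.... | b=[0] c=[1, 3, 7] d=[2, 4, 5, 6]
append(c, 3): bitmap=FFFFFFFFFFF. | b=[0] c=[1, 3, 7, 8, 9, 10] d=[2, 4, 5, 6]

bitmap = FFFFFFFFFFF.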